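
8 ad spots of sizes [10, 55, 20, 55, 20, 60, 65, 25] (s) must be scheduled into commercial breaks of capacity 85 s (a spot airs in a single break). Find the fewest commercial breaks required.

4

Total = 65 + 60 + 55 + 55 + 25 + 20 + 20 + 10 = 310 s.
Lower bound: ⌈310/85⌉ = 4 commercial breaks.
A packing using 4 commercial breaks:
  break 1: 65 + 20 = 85
  break 2: 60 + 25 = 85
  break 3: 55 + 20 + 10 = 85
  break 4: 55 = 55
This matches the lower bound, so 4 is optimal.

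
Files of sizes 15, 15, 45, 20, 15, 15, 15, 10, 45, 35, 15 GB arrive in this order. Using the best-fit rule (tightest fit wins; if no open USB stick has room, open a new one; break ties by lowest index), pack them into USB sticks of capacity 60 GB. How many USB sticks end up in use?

5

  15 → USB stick 1 (new)  [load 15/60]
  15 → USB stick 1  [load 30/60]
  45 → USB stick 2 (new)  [load 45/60]
  20 → USB stick 1  [load 50/60]
  15 → USB stick 2  [load 60/60]
  15 → USB stick 3 (new)  [load 15/60]
  15 → USB stick 3  [load 30/60]
  10 → USB stick 1  [load 60/60]
  45 → USB stick 4 (new)  [load 45/60]
  35 → USB stick 5 (new)  [load 35/60]
  15 → USB stick 4  [load 60/60]
5 USB sticks opened.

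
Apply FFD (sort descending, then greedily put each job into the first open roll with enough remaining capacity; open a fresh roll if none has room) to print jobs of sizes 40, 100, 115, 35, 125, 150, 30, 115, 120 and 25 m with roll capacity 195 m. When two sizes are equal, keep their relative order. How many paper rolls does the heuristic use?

Sorted descending: 150, 125, 120, 115, 115, 100, 40, 35, 30, 25.
  150 → roll 1 (new)  [load 150/195]
  125 → roll 2 (new)  [load 125/195]
  120 → roll 3 (new)  [load 120/195]
  115 → roll 4 (new)  [load 115/195]
  115 → roll 5 (new)  [load 115/195]
  100 → roll 6 (new)  [load 100/195]
  40 → roll 1  [load 190/195]
  35 → roll 2  [load 160/195]
  30 → roll 2  [load 190/195]
  25 → roll 3  [load 145/195]
6 paper rolls opened.

6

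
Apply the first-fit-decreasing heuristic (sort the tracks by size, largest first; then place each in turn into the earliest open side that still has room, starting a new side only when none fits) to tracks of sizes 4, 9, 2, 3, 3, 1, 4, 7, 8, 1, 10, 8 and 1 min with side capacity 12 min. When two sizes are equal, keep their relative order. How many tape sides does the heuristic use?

6

Sorted descending: 10, 9, 8, 8, 7, 4, 4, 3, 3, 2, 1, 1, 1.
  10 → side 1 (new)  [load 10/12]
  9 → side 2 (new)  [load 9/12]
  8 → side 3 (new)  [load 8/12]
  8 → side 4 (new)  [load 8/12]
  7 → side 5 (new)  [load 7/12]
  4 → side 3  [load 12/12]
  4 → side 4  [load 12/12]
  3 → side 2  [load 12/12]
  3 → side 5  [load 10/12]
  2 → side 1  [load 12/12]
  1 → side 5  [load 11/12]
  1 → side 5  [load 12/12]
  1 → side 6 (new)  [load 1/12]
6 tape sides opened.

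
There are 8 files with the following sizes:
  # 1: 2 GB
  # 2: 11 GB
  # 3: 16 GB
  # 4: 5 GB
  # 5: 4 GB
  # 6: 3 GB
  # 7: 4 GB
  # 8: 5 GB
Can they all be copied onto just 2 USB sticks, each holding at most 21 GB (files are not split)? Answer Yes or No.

No

Total = 50 GB; ⌈50/21⌉ = 3.
At least 3 USB sticks are required, but only 2 are allowed.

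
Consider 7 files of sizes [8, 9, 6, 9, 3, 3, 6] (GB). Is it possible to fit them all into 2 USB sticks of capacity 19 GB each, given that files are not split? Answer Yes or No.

Total = 44 GB; ⌈44/19⌉ = 3.
At least 3 USB sticks are required, but only 2 are allowed.

No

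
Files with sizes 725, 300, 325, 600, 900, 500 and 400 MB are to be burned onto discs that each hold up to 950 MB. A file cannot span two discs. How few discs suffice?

Total = 900 + 725 + 600 + 500 + 400 + 325 + 300 = 3750 MB.
Lower bound: ⌈3750/950⌉ = 4 discs.
A packing using 5 discs:
  disc 1: 900 = 900
  disc 2: 725 = 725
  disc 3: 600 + 325 = 925
  disc 4: 500 + 400 = 900
  disc 5: 300 = 300
No arrangement into 4 discs stays within capacity, so 5 is optimal.

5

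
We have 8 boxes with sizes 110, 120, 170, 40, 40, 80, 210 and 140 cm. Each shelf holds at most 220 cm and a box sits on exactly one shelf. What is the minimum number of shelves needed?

5

Total = 210 + 170 + 140 + 120 + 110 + 80 + 40 + 40 = 910 cm.
Lower bound: ⌈910/220⌉ = 5 shelves.
A packing using 5 shelves:
  shelf 1: 210 = 210
  shelf 2: 170 + 40 = 210
  shelf 3: 140 + 80 = 220
  shelf 4: 120 + 40 = 160
  shelf 5: 110 = 110
This matches the lower bound, so 5 is optimal.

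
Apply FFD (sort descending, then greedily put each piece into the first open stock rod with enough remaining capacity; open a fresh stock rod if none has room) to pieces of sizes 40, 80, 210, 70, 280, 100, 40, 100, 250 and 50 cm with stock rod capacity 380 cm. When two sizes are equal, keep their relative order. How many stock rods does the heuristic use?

Sorted descending: 280, 250, 210, 100, 100, 80, 70, 50, 40, 40.
  280 → stock rod 1 (new)  [load 280/380]
  250 → stock rod 2 (new)  [load 250/380]
  210 → stock rod 3 (new)  [load 210/380]
  100 → stock rod 1  [load 380/380]
  100 → stock rod 2  [load 350/380]
  80 → stock rod 3  [load 290/380]
  70 → stock rod 3  [load 360/380]
  50 → stock rod 4 (new)  [load 50/380]
  40 → stock rod 4  [load 90/380]
  40 → stock rod 4  [load 130/380]
4 stock rods opened.

4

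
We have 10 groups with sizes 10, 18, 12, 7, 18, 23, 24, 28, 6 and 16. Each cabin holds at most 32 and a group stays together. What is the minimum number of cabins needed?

Total = 28 + 24 + 23 + 18 + 18 + 16 + 12 + 10 + 7 + 6 = 162.
Lower bound: ⌈162/32⌉ = 6 cabins.
A packing using 6 cabins:
  cabin 1: 28 = 28
  cabin 2: 24 + 7 = 31
  cabin 3: 23 + 6 = 29
  cabin 4: 18 + 12 = 30
  cabin 5: 18 + 10 = 28
  cabin 6: 16 = 16
This matches the lower bound, so 6 is optimal.

6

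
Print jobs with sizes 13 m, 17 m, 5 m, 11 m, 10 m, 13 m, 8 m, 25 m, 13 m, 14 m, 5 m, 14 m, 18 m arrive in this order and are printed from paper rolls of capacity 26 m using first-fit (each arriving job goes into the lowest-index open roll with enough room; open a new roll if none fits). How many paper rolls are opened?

8

  13 → roll 1 (new)  [load 13/26]
  17 → roll 2 (new)  [load 17/26]
  5 → roll 1  [load 18/26]
  11 → roll 3 (new)  [load 11/26]
  10 → roll 3  [load 21/26]
  13 → roll 4 (new)  [load 13/26]
  8 → roll 1  [load 26/26]
  25 → roll 5 (new)  [load 25/26]
  13 → roll 4  [load 26/26]
  14 → roll 6 (new)  [load 14/26]
  5 → roll 2  [load 22/26]
  14 → roll 7 (new)  [load 14/26]
  18 → roll 8 (new)  [load 18/26]
8 paper rolls opened.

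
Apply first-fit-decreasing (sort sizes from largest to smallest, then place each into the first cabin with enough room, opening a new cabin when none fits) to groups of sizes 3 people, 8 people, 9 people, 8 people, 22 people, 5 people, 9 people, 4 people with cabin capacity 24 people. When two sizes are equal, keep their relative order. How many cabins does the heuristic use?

Sorted descending: 22, 9, 9, 8, 8, 5, 4, 3.
  22 → cabin 1 (new)  [load 22/24]
  9 → cabin 2 (new)  [load 9/24]
  9 → cabin 2  [load 18/24]
  8 → cabin 3 (new)  [load 8/24]
  8 → cabin 3  [load 16/24]
  5 → cabin 2  [load 23/24]
  4 → cabin 3  [load 20/24]
  3 → cabin 3  [load 23/24]
3 cabins opened.

3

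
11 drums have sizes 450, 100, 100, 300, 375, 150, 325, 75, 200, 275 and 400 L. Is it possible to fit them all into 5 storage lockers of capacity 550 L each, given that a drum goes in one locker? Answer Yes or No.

Total = 2750 L; ⌈2750/550⌉ = 5.
The bound of 5 does not rule out 5, but exhaustive search shows no assignment into 5 storage lockers of capacity 550 L exists — the minimum is 6.

No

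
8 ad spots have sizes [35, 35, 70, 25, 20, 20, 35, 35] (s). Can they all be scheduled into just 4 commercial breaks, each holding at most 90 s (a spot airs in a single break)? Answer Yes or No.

Yes

A valid assignment using 4 commercial breaks:
  break 1: 70 + 20 = 90
  break 2: 35 + 35 + 20 = 90
  break 3: 35 + 35 = 70
  break 4: 25 = 25
Every load is within 90 s, so 4 commercial breaks suffice.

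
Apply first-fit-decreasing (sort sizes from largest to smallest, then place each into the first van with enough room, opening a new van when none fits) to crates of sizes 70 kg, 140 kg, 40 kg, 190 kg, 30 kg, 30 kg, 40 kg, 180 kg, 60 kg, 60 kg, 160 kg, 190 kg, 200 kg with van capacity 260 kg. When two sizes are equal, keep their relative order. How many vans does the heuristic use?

6

Sorted descending: 200, 190, 190, 180, 160, 140, 70, 60, 60, 40, 40, 30, 30.
  200 → van 1 (new)  [load 200/260]
  190 → van 2 (new)  [load 190/260]
  190 → van 3 (new)  [load 190/260]
  180 → van 4 (new)  [load 180/260]
  160 → van 5 (new)  [load 160/260]
  140 → van 6 (new)  [load 140/260]
  70 → van 2  [load 260/260]
  60 → van 1  [load 260/260]
  60 → van 3  [load 250/260]
  40 → van 4  [load 220/260]
  40 → van 4  [load 260/260]
  30 → van 5  [load 190/260]
  30 → van 5  [load 220/260]
6 vans opened.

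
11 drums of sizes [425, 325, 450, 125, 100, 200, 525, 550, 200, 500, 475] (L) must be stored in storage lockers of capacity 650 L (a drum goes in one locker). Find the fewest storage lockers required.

Total = 550 + 525 + 500 + 475 + 450 + 425 + 325 + 200 + 200 + 125 + 100 = 3875 L.
Lower bound: ⌈3875/650⌉ = 6 storage lockers.
A packing using 7 storage lockers:
  locker 1: 550 + 100 = 650
  locker 2: 525 + 125 = 650
  locker 3: 500 = 500
  locker 4: 475 = 475
  locker 5: 450 + 200 = 650
  locker 6: 425 + 200 = 625
  locker 7: 325 = 325
No arrangement into 6 storage lockers stays within capacity, so 7 is optimal.

7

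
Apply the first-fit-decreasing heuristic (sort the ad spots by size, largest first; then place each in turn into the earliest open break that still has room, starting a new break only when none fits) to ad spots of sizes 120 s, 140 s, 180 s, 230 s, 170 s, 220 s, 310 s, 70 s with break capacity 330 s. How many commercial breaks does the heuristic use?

5

Sorted descending: 310, 230, 220, 180, 170, 140, 120, 70.
  310 → break 1 (new)  [load 310/330]
  230 → break 2 (new)  [load 230/330]
  220 → break 3 (new)  [load 220/330]
  180 → break 4 (new)  [load 180/330]
  170 → break 5 (new)  [load 170/330]
  140 → break 4  [load 320/330]
  120 → break 5  [load 290/330]
  70 → break 2  [load 300/330]
5 commercial breaks opened.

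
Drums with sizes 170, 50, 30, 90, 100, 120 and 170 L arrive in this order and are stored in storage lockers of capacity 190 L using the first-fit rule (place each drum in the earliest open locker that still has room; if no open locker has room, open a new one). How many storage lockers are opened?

  170 → locker 1 (new)  [load 170/190]
  50 → locker 2 (new)  [load 50/190]
  30 → locker 2  [load 80/190]
  90 → locker 2  [load 170/190]
  100 → locker 3 (new)  [load 100/190]
  120 → locker 4 (new)  [load 120/190]
  170 → locker 5 (new)  [load 170/190]
5 storage lockers opened.

5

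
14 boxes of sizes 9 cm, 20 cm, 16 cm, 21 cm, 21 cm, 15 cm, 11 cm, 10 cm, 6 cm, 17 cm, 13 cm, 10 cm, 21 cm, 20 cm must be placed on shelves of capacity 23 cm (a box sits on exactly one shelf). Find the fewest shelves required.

Total = 21 + 21 + 21 + 20 + 20 + 17 + 16 + 15 + 13 + 11 + 10 + 10 + 9 + 6 = 210 cm.
Lower bound: ⌈210/23⌉ = 10 shelves.
A packing using 11 shelves:
  shelf 1: 21 = 21
  shelf 2: 21 = 21
  shelf 3: 21 = 21
  shelf 4: 20 = 20
  shelf 5: 20 = 20
  shelf 6: 17 + 6 = 23
  shelf 7: 16 = 16
  shelf 8: 15 = 15
  shelf 9: 13 + 10 = 23
  shelf 10: 11 + 10 = 21
  shelf 11: 9 = 9
No arrangement into 10 shelves stays within capacity, so 11 is optimal.

11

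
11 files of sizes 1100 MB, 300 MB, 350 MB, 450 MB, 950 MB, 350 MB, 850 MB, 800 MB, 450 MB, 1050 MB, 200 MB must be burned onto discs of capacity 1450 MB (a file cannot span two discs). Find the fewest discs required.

5

Total = 1100 + 1050 + 950 + 850 + 800 + 450 + 450 + 350 + 350 + 300 + 200 = 6850 MB.
Lower bound: ⌈6850/1450⌉ = 5 discs.
A packing using 5 discs:
  disc 1: 1100 + 350 = 1450
  disc 2: 1050 + 350 = 1400
  disc 3: 950 + 450 = 1400
  disc 4: 850 + 450 = 1300
  disc 5: 800 + 300 + 200 = 1300
This matches the lower bound, so 5 is optimal.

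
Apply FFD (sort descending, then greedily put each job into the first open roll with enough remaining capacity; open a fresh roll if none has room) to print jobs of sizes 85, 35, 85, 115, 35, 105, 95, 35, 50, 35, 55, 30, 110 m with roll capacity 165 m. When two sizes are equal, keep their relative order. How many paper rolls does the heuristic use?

6

Sorted descending: 115, 110, 105, 95, 85, 85, 55, 50, 35, 35, 35, 35, 30.
  115 → roll 1 (new)  [load 115/165]
  110 → roll 2 (new)  [load 110/165]
  105 → roll 3 (new)  [load 105/165]
  95 → roll 4 (new)  [load 95/165]
  85 → roll 5 (new)  [load 85/165]
  85 → roll 6 (new)  [load 85/165]
  55 → roll 2  [load 165/165]
  50 → roll 1  [load 165/165]
  35 → roll 3  [load 140/165]
  35 → roll 4  [load 130/165]
  35 → roll 4  [load 165/165]
  35 → roll 5  [load 120/165]
  30 → roll 5  [load 150/165]
6 paper rolls opened.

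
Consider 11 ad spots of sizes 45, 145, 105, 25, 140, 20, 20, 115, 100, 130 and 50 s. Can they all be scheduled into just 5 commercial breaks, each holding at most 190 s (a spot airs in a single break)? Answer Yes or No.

No

Total = 895 s; ⌈895/190⌉ = 5.
6 ad spots each exceed half the capacity and cannot share a break, forcing at least 6 commercial breaks.
At least 6 commercial breaks are required, but only 5 are allowed.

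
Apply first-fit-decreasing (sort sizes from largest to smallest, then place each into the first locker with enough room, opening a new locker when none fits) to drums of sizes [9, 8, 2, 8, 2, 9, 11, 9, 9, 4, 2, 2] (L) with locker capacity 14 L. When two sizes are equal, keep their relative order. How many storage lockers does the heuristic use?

7

Sorted descending: 11, 9, 9, 9, 9, 8, 8, 4, 2, 2, 2, 2.
  11 → locker 1 (new)  [load 11/14]
  9 → locker 2 (new)  [load 9/14]
  9 → locker 3 (new)  [load 9/14]
  9 → locker 4 (new)  [load 9/14]
  9 → locker 5 (new)  [load 9/14]
  8 → locker 6 (new)  [load 8/14]
  8 → locker 7 (new)  [load 8/14]
  4 → locker 2  [load 13/14]
  2 → locker 1  [load 13/14]
  2 → locker 3  [load 11/14]
  2 → locker 3  [load 13/14]
  2 → locker 4  [load 11/14]
7 storage lockers opened.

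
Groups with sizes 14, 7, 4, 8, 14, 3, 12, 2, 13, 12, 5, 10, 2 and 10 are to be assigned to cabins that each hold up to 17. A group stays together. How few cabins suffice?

Total = 14 + 14 + 13 + 12 + 12 + 10 + 10 + 8 + 7 + 5 + 4 + 3 + 2 + 2 = 116.
Lower bound: ⌈116/17⌉ = 7 cabins.
A packing using 8 cabins:
  cabin 1: 14 + 3 = 17
  cabin 2: 14 + 2 = 16
  cabin 3: 13 + 4 = 17
  cabin 4: 12 + 5 = 17
  cabin 5: 12 + 2 = 14
  cabin 6: 10 + 7 = 17
  cabin 7: 10 = 10
  cabin 8: 8 = 8
No arrangement into 7 cabins stays within capacity, so 8 is optimal.

8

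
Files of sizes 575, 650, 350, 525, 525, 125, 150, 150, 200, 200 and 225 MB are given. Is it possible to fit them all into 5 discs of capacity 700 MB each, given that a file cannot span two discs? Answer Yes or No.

Total = 3675 MB; ⌈3675/700⌉ = 6.
At least 6 discs are required, but only 5 are allowed.

No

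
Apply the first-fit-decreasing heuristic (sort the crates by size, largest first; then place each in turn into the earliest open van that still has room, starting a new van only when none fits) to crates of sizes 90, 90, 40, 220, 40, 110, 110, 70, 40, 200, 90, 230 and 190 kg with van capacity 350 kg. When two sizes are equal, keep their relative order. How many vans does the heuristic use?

Sorted descending: 230, 220, 200, 190, 110, 110, 90, 90, 90, 70, 40, 40, 40.
  230 → van 1 (new)  [load 230/350]
  220 → van 2 (new)  [load 220/350]
  200 → van 3 (new)  [load 200/350]
  190 → van 4 (new)  [load 190/350]
  110 → van 1  [load 340/350]
  110 → van 2  [load 330/350]
  90 → van 3  [load 290/350]
  90 → van 4  [load 280/350]
  90 → van 5 (new)  [load 90/350]
  70 → van 4  [load 350/350]
  40 → van 3  [load 330/350]
  40 → van 5  [load 130/350]
  40 → van 5  [load 170/350]
5 vans opened.

5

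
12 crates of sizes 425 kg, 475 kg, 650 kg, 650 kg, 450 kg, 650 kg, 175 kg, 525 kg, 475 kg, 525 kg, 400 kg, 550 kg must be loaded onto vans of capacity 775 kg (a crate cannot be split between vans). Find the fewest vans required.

11

Total = 650 + 650 + 650 + 550 + 525 + 525 + 475 + 475 + 450 + 425 + 400 + 175 = 5950 kg.
Lower bound: ⌈5950/775⌉ = 8 vans.
Also, 11 crates each exceed 775/2 kg, and no two of those can share a van, so at least 11 vans are needed.
A packing using 11 vans:
  van 1: 650 = 650
  van 2: 650 = 650
  van 3: 650 = 650
  van 4: 550 + 175 = 725
  van 5: 525 = 525
  van 6: 525 = 525
  van 7: 475 = 475
  van 8: 475 = 475
  van 9: 450 = 450
  van 10: 425 = 425
  van 11: 400 = 400
This matches the lower bound, so 11 is optimal.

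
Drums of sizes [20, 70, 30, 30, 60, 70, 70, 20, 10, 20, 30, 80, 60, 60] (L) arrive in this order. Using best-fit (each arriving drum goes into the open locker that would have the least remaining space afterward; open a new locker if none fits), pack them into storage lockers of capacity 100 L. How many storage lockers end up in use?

8

  20 → locker 1 (new)  [load 20/100]
  70 → locker 1  [load 90/100]
  30 → locker 2 (new)  [load 30/100]
  30 → locker 2  [load 60/100]
  60 → locker 3 (new)  [load 60/100]
  70 → locker 4 (new)  [load 70/100]
  70 → locker 5 (new)  [load 70/100]
  20 → locker 4  [load 90/100]
  10 → locker 1  [load 100/100]
  20 → locker 5  [load 90/100]
  30 → locker 2  [load 90/100]
  80 → locker 6 (new)  [load 80/100]
  60 → locker 7 (new)  [load 60/100]
  60 → locker 8 (new)  [load 60/100]
8 storage lockers opened.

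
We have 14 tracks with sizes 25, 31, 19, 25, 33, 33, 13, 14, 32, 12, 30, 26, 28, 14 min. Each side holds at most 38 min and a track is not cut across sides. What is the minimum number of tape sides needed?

11

Total = 33 + 33 + 32 + 31 + 30 + 28 + 26 + 25 + 25 + 19 + 14 + 14 + 13 + 12 = 335 min.
Lower bound: ⌈335/38⌉ = 9 tape sides.
A packing using 11 tape sides:
  side 1: 33 = 33
  side 2: 33 = 33
  side 3: 32 = 32
  side 4: 31 = 31
  side 5: 30 = 30
  side 6: 28 = 28
  side 7: 26 + 12 = 38
  side 8: 25 + 13 = 38
  side 9: 25 = 25
  side 10: 19 + 14 = 33
  side 11: 14 = 14
No arrangement into 10 tape sides stays within capacity, so 11 is optimal.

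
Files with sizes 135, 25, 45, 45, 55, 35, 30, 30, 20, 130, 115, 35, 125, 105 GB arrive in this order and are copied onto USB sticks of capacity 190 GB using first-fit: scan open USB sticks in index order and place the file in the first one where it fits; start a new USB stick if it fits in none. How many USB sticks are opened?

  135 → USB stick 1 (new)  [load 135/190]
  25 → USB stick 1  [load 160/190]
  45 → USB stick 2 (new)  [load 45/190]
  45 → USB stick 2  [load 90/190]
  55 → USB stick 2  [load 145/190]
  35 → USB stick 2  [load 180/190]
  30 → USB stick 1  [load 190/190]
  30 → USB stick 3 (new)  [load 30/190]
  20 → USB stick 3  [load 50/190]
  130 → USB stick 3  [load 180/190]
  115 → USB stick 4 (new)  [load 115/190]
  35 → USB stick 4  [load 150/190]
  125 → USB stick 5 (new)  [load 125/190]
  105 → USB stick 6 (new)  [load 105/190]
6 USB sticks opened.

6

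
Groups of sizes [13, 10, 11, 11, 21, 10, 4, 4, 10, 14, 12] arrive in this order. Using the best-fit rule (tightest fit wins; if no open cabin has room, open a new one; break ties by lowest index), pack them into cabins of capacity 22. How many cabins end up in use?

6

  13 → cabin 1 (new)  [load 13/22]
  10 → cabin 2 (new)  [load 10/22]
  11 → cabin 2  [load 21/22]
  11 → cabin 3 (new)  [load 11/22]
  21 → cabin 4 (new)  [load 21/22]
  10 → cabin 3  [load 21/22]
  4 → cabin 1  [load 17/22]
  4 → cabin 1  [load 21/22]
  10 → cabin 5 (new)  [load 10/22]
  14 → cabin 6 (new)  [load 14/22]
  12 → cabin 5  [load 22/22]
6 cabins opened.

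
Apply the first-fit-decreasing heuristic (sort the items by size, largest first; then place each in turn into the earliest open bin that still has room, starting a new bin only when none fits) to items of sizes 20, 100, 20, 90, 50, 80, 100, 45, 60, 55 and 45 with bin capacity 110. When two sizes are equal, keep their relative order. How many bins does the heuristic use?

7

Sorted descending: 100, 100, 90, 80, 60, 55, 50, 45, 45, 20, 20.
  100 → bin 1 (new)  [load 100/110]
  100 → bin 2 (new)  [load 100/110]
  90 → bin 3 (new)  [load 90/110]
  80 → bin 4 (new)  [load 80/110]
  60 → bin 5 (new)  [load 60/110]
  55 → bin 6 (new)  [load 55/110]
  50 → bin 5  [load 110/110]
  45 → bin 6  [load 100/110]
  45 → bin 7 (new)  [load 45/110]
  20 → bin 3  [load 110/110]
  20 → bin 4  [load 100/110]
7 bins opened.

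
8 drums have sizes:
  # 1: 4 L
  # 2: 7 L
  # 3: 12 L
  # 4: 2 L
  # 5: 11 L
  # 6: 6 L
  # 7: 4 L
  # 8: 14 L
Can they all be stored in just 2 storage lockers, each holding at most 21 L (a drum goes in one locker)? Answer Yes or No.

No

Total = 60 L; ⌈60/21⌉ = 3.
At least 3 storage lockers are required, but only 2 are allowed.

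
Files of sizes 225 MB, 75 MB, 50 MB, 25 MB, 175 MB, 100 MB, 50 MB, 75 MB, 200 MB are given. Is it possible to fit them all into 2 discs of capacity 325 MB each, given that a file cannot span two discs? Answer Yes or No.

No

Total = 975 MB; ⌈975/325⌉ = 3.
At least 3 discs are required, but only 2 are allowed.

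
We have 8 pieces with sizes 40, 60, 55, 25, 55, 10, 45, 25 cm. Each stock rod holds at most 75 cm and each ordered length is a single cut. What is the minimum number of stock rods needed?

5

Total = 60 + 55 + 55 + 45 + 40 + 25 + 25 + 10 = 315 cm.
Lower bound: ⌈315/75⌉ = 5 stock rods.
A packing using 5 stock rods:
  stock rod 1: 60 + 10 = 70
  stock rod 2: 55 = 55
  stock rod 3: 55 = 55
  stock rod 4: 45 + 25 = 70
  stock rod 5: 40 + 25 = 65
This matches the lower bound, so 5 is optimal.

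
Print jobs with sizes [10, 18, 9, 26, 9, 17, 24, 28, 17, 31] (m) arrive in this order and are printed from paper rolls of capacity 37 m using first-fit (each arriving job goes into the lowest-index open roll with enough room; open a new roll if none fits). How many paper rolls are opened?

  10 → roll 1 (new)  [load 10/37]
  18 → roll 1  [load 28/37]
  9 → roll 1  [load 37/37]
  26 → roll 2 (new)  [load 26/37]
  9 → roll 2  [load 35/37]
  17 → roll 3 (new)  [load 17/37]
  24 → roll 4 (new)  [load 24/37]
  28 → roll 5 (new)  [load 28/37]
  17 → roll 3  [load 34/37]
  31 → roll 6 (new)  [load 31/37]
6 paper rolls opened.

6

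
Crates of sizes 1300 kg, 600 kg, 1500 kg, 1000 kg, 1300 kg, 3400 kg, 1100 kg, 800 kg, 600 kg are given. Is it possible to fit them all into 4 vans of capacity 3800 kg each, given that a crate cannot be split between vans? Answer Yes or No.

A valid assignment using 4 vans:
  van 1: 3400 = 3400
  van 2: 1500 + 1300 + 1000 = 3800
  van 3: 1300 + 1100 + 800 + 600 = 3800
  van 4: 600 = 600
Every load is within 3800 kg, so 4 vans suffice.

Yes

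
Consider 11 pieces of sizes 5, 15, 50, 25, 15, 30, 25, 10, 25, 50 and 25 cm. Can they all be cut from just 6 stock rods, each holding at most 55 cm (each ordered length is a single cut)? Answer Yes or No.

A valid assignment using 6 stock rods:
  stock rod 1: 50 + 5 = 55
  stock rod 2: 50 = 50
  stock rod 3: 30 + 25 = 55
  stock rod 4: 25 + 25 = 50
  stock rod 5: 25 + 15 + 15 = 55
  stock rod 6: 10 = 10
Every load is within 55 cm, so 6 stock rods suffice.

Yes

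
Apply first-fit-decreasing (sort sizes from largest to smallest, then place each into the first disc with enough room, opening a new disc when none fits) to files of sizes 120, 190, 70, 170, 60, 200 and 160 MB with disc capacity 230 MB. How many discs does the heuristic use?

Sorted descending: 200, 190, 170, 160, 120, 70, 60.
  200 → disc 1 (new)  [load 200/230]
  190 → disc 2 (new)  [load 190/230]
  170 → disc 3 (new)  [load 170/230]
  160 → disc 4 (new)  [load 160/230]
  120 → disc 5 (new)  [load 120/230]
  70 → disc 4  [load 230/230]
  60 → disc 3  [load 230/230]
5 discs opened.

5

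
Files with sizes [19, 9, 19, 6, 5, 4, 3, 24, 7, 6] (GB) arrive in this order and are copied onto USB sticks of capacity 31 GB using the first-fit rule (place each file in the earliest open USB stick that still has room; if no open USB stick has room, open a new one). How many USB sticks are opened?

4

  19 → USB stick 1 (new)  [load 19/31]
  9 → USB stick 1  [load 28/31]
  19 → USB stick 2 (new)  [load 19/31]
  6 → USB stick 2  [load 25/31]
  5 → USB stick 2  [load 30/31]
  4 → USB stick 3 (new)  [load 4/31]
  3 → USB stick 1  [load 31/31]
  24 → USB stick 3  [load 28/31]
  7 → USB stick 4 (new)  [load 7/31]
  6 → USB stick 4  [load 13/31]
4 USB sticks opened.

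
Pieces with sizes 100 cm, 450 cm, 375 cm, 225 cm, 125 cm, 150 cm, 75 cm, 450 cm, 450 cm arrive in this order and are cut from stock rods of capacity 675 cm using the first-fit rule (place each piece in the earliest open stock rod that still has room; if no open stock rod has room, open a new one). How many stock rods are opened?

  100 → stock rod 1 (new)  [load 100/675]
  450 → stock rod 1  [load 550/675]
  375 → stock rod 2 (new)  [load 375/675]
  225 → stock rod 2  [load 600/675]
  125 → stock rod 1  [load 675/675]
  150 → stock rod 3 (new)  [load 150/675]
  75 → stock rod 2  [load 675/675]
  450 → stock rod 3  [load 600/675]
  450 → stock rod 4 (new)  [load 450/675]
4 stock rods opened.

4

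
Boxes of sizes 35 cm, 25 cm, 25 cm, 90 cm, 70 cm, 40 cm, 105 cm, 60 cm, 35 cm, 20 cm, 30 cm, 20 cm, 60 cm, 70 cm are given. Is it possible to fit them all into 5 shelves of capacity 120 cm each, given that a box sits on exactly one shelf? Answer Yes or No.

No

Total = 685 cm; ⌈685/120⌉ = 6.
At least 6 shelves are required, but only 5 are allowed.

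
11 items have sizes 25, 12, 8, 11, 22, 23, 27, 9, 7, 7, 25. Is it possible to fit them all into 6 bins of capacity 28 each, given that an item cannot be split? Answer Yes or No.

No

Total = 176; ⌈176/28⌉ = 7.
At least 7 bins are required, but only 6 are allowed.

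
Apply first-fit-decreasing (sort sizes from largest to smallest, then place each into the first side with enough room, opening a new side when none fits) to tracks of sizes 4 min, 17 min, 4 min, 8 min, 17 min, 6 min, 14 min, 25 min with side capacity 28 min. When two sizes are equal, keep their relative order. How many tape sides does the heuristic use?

Sorted descending: 25, 17, 17, 14, 8, 6, 4, 4.
  25 → side 1 (new)  [load 25/28]
  17 → side 2 (new)  [load 17/28]
  17 → side 3 (new)  [load 17/28]
  14 → side 4 (new)  [load 14/28]
  8 → side 2  [load 25/28]
  6 → side 3  [load 23/28]
  4 → side 3  [load 27/28]
  4 → side 4  [load 18/28]
4 tape sides opened.

4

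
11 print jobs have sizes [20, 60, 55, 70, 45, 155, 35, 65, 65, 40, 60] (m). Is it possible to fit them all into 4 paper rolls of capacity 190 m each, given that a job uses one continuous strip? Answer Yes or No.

A valid assignment using 4 paper rolls:
  roll 1: 155 + 35 = 190
  roll 2: 70 + 65 + 55 = 190
  roll 3: 65 + 60 + 60 = 185
  roll 4: 45 + 40 + 20 = 105
Every load is within 190 m, so 4 paper rolls suffice.

Yes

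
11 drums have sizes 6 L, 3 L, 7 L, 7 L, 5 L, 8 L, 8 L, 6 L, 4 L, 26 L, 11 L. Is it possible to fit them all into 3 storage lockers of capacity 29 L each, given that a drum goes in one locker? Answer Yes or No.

No

Total = 91 L; ⌈91/29⌉ = 4.
At least 4 storage lockers are required, but only 3 are allowed.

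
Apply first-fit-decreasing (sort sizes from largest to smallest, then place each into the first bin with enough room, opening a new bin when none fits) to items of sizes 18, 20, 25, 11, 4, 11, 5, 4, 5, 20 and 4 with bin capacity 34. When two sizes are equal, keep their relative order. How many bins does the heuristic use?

4

Sorted descending: 25, 20, 20, 18, 11, 11, 5, 5, 4, 4, 4.
  25 → bin 1 (new)  [load 25/34]
  20 → bin 2 (new)  [load 20/34]
  20 → bin 3 (new)  [load 20/34]
  18 → bin 4 (new)  [load 18/34]
  11 → bin 2  [load 31/34]
  11 → bin 3  [load 31/34]
  5 → bin 1  [load 30/34]
  5 → bin 4  [load 23/34]
  4 → bin 1  [load 34/34]
  4 → bin 4  [load 27/34]
  4 → bin 4  [load 31/34]
4 bins opened.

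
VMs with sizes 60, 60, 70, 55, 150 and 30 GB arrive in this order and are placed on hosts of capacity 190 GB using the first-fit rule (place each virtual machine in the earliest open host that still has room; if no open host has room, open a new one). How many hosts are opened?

3

  60 → host 1 (new)  [load 60/190]
  60 → host 1  [load 120/190]
  70 → host 1  [load 190/190]
  55 → host 2 (new)  [load 55/190]
  150 → host 3 (new)  [load 150/190]
  30 → host 2  [load 85/190]
3 hosts opened.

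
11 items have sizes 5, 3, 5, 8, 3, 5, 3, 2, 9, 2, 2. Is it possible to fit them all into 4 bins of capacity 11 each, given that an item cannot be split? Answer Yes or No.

Total = 47; ⌈47/11⌉ = 5.
At least 5 bins are required, but only 4 are allowed.

No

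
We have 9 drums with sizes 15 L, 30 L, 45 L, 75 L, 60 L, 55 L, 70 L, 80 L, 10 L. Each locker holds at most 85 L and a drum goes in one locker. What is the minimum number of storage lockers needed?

Total = 80 + 75 + 70 + 60 + 55 + 45 + 30 + 15 + 10 = 440 L.
Lower bound: ⌈440/85⌉ = 6 storage lockers.
A packing using 6 storage lockers:
  locker 1: 80 = 80
  locker 2: 75 + 10 = 85
  locker 3: 70 + 15 = 85
  locker 4: 60 = 60
  locker 5: 55 + 30 = 85
  locker 6: 45 = 45
This matches the lower bound, so 6 is optimal.

6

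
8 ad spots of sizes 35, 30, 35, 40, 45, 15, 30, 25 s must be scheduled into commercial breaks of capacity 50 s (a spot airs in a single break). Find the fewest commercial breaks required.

7

Total = 45 + 40 + 35 + 35 + 30 + 30 + 25 + 15 = 255 s.
Lower bound: ⌈255/50⌉ = 6 commercial breaks.
A packing using 7 commercial breaks:
  break 1: 45 = 45
  break 2: 40 = 40
  break 3: 35 + 15 = 50
  break 4: 35 = 35
  break 5: 30 = 30
  break 6: 30 = 30
  break 7: 25 = 25
No arrangement into 6 commercial breaks stays within capacity, so 7 is optimal.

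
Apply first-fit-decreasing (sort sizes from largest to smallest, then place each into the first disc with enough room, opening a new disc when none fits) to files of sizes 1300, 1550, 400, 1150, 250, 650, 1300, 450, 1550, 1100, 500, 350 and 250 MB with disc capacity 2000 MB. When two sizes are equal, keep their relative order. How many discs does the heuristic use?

6

Sorted descending: 1550, 1550, 1300, 1300, 1150, 1100, 650, 500, 450, 400, 350, 250, 250.
  1550 → disc 1 (new)  [load 1550/2000]
  1550 → disc 2 (new)  [load 1550/2000]
  1300 → disc 3 (new)  [load 1300/2000]
  1300 → disc 4 (new)  [load 1300/2000]
  1150 → disc 5 (new)  [load 1150/2000]
  1100 → disc 6 (new)  [load 1100/2000]
  650 → disc 3  [load 1950/2000]
  500 → disc 4  [load 1800/2000]
  450 → disc 1  [load 2000/2000]
  400 → disc 2  [load 1950/2000]
  350 → disc 5  [load 1500/2000]
  250 → disc 5  [load 1750/2000]
  250 → disc 5  [load 2000/2000]
6 discs opened.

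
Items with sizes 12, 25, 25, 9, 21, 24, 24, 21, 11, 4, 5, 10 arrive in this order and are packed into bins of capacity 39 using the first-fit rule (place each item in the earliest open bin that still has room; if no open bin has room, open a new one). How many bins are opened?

6

  12 → bin 1 (new)  [load 12/39]
  25 → bin 1  [load 37/39]
  25 → bin 2 (new)  [load 25/39]
  9 → bin 2  [load 34/39]
  21 → bin 3 (new)  [load 21/39]
  24 → bin 4 (new)  [load 24/39]
  24 → bin 5 (new)  [load 24/39]
  21 → bin 6 (new)  [load 21/39]
  11 → bin 3  [load 32/39]
  4 → bin 2  [load 38/39]
  5 → bin 3  [load 37/39]
  10 → bin 4  [load 34/39]
6 bins opened.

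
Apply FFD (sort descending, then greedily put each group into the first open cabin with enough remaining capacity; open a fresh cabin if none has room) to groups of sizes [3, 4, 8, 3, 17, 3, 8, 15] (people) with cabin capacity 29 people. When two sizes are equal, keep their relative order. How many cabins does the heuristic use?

Sorted descending: 17, 15, 8, 8, 4, 3, 3, 3.
  17 → cabin 1 (new)  [load 17/29]
  15 → cabin 2 (new)  [load 15/29]
  8 → cabin 1  [load 25/29]
  8 → cabin 2  [load 23/29]
  4 → cabin 1  [load 29/29]
  3 → cabin 2  [load 26/29]
  3 → cabin 2  [load 29/29]
  3 → cabin 3 (new)  [load 3/29]
3 cabins opened.

3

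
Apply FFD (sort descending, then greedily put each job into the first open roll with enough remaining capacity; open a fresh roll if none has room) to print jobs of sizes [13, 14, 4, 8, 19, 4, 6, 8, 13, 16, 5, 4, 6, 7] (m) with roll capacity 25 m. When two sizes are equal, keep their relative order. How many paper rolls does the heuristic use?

Sorted descending: 19, 16, 14, 13, 13, 8, 8, 7, 6, 6, 5, 4, 4, 4.
  19 → roll 1 (new)  [load 19/25]
  16 → roll 2 (new)  [load 16/25]
  14 → roll 3 (new)  [load 14/25]
  13 → roll 4 (new)  [load 13/25]
  13 → roll 5 (new)  [load 13/25]
  8 → roll 2  [load 24/25]
  8 → roll 3  [load 22/25]
  7 → roll 4  [load 20/25]
  6 → roll 1  [load 25/25]
  6 → roll 5  [load 19/25]
  5 → roll 4  [load 25/25]
  4 → roll 5  [load 23/25]
  4 → roll 6 (new)  [load 4/25]
  4 → roll 6  [load 8/25]
6 paper rolls opened.

6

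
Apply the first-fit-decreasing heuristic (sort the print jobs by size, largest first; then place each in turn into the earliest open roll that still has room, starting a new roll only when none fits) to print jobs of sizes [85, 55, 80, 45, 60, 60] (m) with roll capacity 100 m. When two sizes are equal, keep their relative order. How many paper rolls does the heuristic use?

5

Sorted descending: 85, 80, 60, 60, 55, 45.
  85 → roll 1 (new)  [load 85/100]
  80 → roll 2 (new)  [load 80/100]
  60 → roll 3 (new)  [load 60/100]
  60 → roll 4 (new)  [load 60/100]
  55 → roll 5 (new)  [load 55/100]
  45 → roll 5  [load 100/100]
5 paper rolls opened.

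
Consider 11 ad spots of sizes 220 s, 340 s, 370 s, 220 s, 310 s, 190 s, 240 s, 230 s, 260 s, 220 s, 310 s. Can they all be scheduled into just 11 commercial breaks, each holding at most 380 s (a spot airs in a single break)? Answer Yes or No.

A valid assignment using 11 commercial breaks:
  break 1: 370 = 370
  break 2: 340 = 340
  break 3: 310 = 310
  break 4: 310 = 310
  break 5: 260 = 260
  break 6: 240 = 240
  break 7: 230 = 230
  break 8: 220 = 220
  break 9: 220 = 220
  break 10: 220 = 220
  break 11: 190 = 190
Every load is within 380 s, so 11 commercial breaks suffice.

Yes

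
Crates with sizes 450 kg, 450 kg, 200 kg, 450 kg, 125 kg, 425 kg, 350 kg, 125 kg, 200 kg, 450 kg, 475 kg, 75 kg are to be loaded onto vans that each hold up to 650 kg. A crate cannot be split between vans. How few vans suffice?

Total = 475 + 450 + 450 + 450 + 450 + 425 + 350 + 200 + 200 + 125 + 125 + 75 = 3775 kg.
Lower bound: ⌈3775/650⌉ = 6 vans.
Also, 7 crates each exceed 325 kg, and no two of those can share a van, so at least 7 vans are needed.
A packing using 7 vans:
  van 1: 475 + 125 = 600
  van 2: 450 + 200 = 650
  van 3: 450 + 200 = 650
  van 4: 450 + 125 + 75 = 650
  van 5: 450 = 450
  van 6: 425 = 425
  van 7: 350 = 350
This matches the lower bound, so 7 is optimal.

7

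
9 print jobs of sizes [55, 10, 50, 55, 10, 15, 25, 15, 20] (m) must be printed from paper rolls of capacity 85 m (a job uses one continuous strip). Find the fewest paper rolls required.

3

Total = 55 + 55 + 50 + 25 + 20 + 15 + 15 + 10 + 10 = 255 m.
Lower bound: ⌈255/85⌉ = 3 paper rolls.
A packing using 3 paper rolls:
  roll 1: 55 + 20 + 10 = 85
  roll 2: 55 + 15 + 15 = 85
  roll 3: 50 + 25 + 10 = 85
This matches the lower bound, so 3 is optimal.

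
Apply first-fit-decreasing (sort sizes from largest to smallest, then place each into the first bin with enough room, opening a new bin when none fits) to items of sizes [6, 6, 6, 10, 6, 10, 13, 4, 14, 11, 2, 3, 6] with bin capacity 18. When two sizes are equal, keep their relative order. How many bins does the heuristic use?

6

Sorted descending: 14, 13, 11, 10, 10, 6, 6, 6, 6, 6, 4, 3, 2.
  14 → bin 1 (new)  [load 14/18]
  13 → bin 2 (new)  [load 13/18]
  11 → bin 3 (new)  [load 11/18]
  10 → bin 4 (new)  [load 10/18]
  10 → bin 5 (new)  [load 10/18]
  6 → bin 3  [load 17/18]
  6 → bin 4  [load 16/18]
  6 → bin 5  [load 16/18]
  6 → bin 6 (new)  [load 6/18]
  6 → bin 6  [load 12/18]
  4 → bin 1  [load 18/18]
  3 → bin 2  [load 16/18]
  2 → bin 2  [load 18/18]
6 bins opened.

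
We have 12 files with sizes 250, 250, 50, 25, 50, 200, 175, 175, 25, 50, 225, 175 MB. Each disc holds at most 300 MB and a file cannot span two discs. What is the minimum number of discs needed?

Total = 250 + 250 + 225 + 200 + 175 + 175 + 175 + 50 + 50 + 50 + 25 + 25 = 1650 MB.
Lower bound: ⌈1650/300⌉ = 6 discs.
Also, 7 files each exceed 150 MB, and no two of those can share a disc, so at least 7 discs are needed.
A packing using 7 discs:
  disc 1: 250 + 50 = 300
  disc 2: 250 + 50 = 300
  disc 3: 225 + 50 + 25 = 300
  disc 4: 200 + 25 = 225
  disc 5: 175 = 175
  disc 6: 175 = 175
  disc 7: 175 = 175
This matches the lower bound, so 7 is optimal.

7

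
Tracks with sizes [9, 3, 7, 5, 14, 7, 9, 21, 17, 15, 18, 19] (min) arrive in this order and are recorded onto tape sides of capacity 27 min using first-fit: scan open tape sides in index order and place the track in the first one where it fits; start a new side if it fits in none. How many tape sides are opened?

  9 → side 1 (new)  [load 9/27]
  3 → side 1  [load 12/27]
  7 → side 1  [load 19/27]
  5 → side 1  [load 24/27]
  14 → side 2 (new)  [load 14/27]
  7 → side 2  [load 21/27]
  9 → side 3 (new)  [load 9/27]
  21 → side 4 (new)  [load 21/27]
  17 → side 3  [load 26/27]
  15 → side 5 (new)  [load 15/27]
  18 → side 6 (new)  [load 18/27]
  19 → side 7 (new)  [load 19/27]
7 tape sides opened.

7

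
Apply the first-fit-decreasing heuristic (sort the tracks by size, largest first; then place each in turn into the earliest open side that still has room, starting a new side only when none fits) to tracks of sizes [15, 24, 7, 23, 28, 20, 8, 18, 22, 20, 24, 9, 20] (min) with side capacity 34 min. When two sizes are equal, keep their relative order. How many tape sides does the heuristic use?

9

Sorted descending: 28, 24, 24, 23, 22, 20, 20, 20, 18, 15, 9, 8, 7.
  28 → side 1 (new)  [load 28/34]
  24 → side 2 (new)  [load 24/34]
  24 → side 3 (new)  [load 24/34]
  23 → side 4 (new)  [load 23/34]
  22 → side 5 (new)  [load 22/34]
  20 → side 6 (new)  [load 20/34]
  20 → side 7 (new)  [load 20/34]
  20 → side 8 (new)  [load 20/34]
  18 → side 9 (new)  [load 18/34]
  15 → side 9  [load 33/34]
  9 → side 2  [load 33/34]
  8 → side 3  [load 32/34]
  7 → side 4  [load 30/34]
9 tape sides opened.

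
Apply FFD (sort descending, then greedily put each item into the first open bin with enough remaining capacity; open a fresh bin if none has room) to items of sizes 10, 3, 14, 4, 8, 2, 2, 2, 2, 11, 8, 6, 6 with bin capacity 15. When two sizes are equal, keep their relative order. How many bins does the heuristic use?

Sorted descending: 14, 11, 10, 8, 8, 6, 6, 4, 3, 2, 2, 2, 2.
  14 → bin 1 (new)  [load 14/15]
  11 → bin 2 (new)  [load 11/15]
  10 → bin 3 (new)  [load 10/15]
  8 → bin 4 (new)  [load 8/15]
  8 → bin 5 (new)  [load 8/15]
  6 → bin 4  [load 14/15]
  6 → bin 5  [load 14/15]
  4 → bin 2  [load 15/15]
  3 → bin 3  [load 13/15]
  2 → bin 3  [load 15/15]
  2 → bin 6 (new)  [load 2/15]
  2 → bin 6  [load 4/15]
  2 → bin 6  [load 6/15]
6 bins opened.

6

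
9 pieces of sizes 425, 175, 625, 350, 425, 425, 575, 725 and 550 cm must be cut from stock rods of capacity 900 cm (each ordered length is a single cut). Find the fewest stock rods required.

Total = 725 + 625 + 575 + 550 + 425 + 425 + 425 + 350 + 175 = 4275 cm.
Lower bound: ⌈4275/900⌉ = 5 stock rods.
A packing using 6 stock rods:
  stock rod 1: 725 + 175 = 900
  stock rod 2: 625 = 625
  stock rod 3: 575 = 575
  stock rod 4: 550 + 350 = 900
  stock rod 5: 425 + 425 = 850
  stock rod 6: 425 = 425
No arrangement into 5 stock rods stays within capacity, so 6 is optimal.

6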